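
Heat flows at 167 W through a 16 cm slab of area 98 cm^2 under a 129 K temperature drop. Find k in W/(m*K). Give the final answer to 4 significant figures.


k = Q*L / (A*dT)
L = 0.16 m, A = 9.8e-03 m^2
k = 167 * 0.16 / (9.8e-03 * 129)
k = 21.14 W/(m*K)


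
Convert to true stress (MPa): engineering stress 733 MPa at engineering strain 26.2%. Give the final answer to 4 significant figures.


sigma_true = sigma_eng * (1 + epsilon_eng)
sigma_true = 733 * (1 + 0.262)
sigma_true = 925 MPa


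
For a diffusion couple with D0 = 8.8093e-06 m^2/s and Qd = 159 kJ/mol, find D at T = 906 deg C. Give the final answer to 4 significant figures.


D = D0 * exp(-Qd / (R*T))
T = 1179.15 K
D = 8.8093e-06 * exp(-159e3 / (8.314 * 1179.15))
D = 7.966e-13 m^2/s


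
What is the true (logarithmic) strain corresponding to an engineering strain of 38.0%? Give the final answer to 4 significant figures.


epsilon_true = ln(1 + epsilon_eng)
epsilon_true = ln(1 + 0.38)
epsilon_true = 0.3221


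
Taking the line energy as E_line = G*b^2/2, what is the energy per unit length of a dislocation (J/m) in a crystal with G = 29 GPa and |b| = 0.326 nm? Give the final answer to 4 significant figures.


E = G*b^2/2
b = 0.326 nm = 3.26e-10 m
G = 29 GPa = 2.9e+10 Pa
E = 0.5 * 2.9e+10 * (3.26e-10)^2
E = 1.541e-09 J/m


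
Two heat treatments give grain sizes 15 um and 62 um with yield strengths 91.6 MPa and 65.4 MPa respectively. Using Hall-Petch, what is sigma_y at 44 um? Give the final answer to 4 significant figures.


sigma_y = sigma0 + k / sqrt(d)
1/sqrt(d1) = 1/sqrt(1.5e-05) = 258.199;  1/sqrt(d2) = 127
k = (sigma1 - sigma2) / (1/sqrt(d1) - 1/sqrt(d2)) = (91.6 - 65.4) / (258.199 - 127) = 0.199697 MPa*m^0.5
sigma0 = sigma1 - k/sqrt(d1) = 91.6 - 0.199697*258.199 = 40.0385 MPa
sigma_y(d3) = 40.0385 + 0.199697 / sqrt(4.4e-05) = 70.14 MPa


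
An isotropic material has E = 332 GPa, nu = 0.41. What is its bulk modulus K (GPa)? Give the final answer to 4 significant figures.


K = E / (3*(1-2*nu))
K = 332 / (3*(1-2*0.41))
K = 614.8 GPa


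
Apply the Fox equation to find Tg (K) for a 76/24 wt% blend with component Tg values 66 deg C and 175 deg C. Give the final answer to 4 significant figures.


1/Tg = w1/Tg1 + w2/Tg2 (in Kelvin)
Tg1 = 339.15 K, Tg2 = 448.15 K
1/Tg = 0.76/339.15 + 0.24/448.15
Tg = 360.2 K


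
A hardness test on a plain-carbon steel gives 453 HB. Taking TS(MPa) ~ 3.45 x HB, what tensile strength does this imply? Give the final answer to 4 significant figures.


TS (MPa) = 3.45 * HB
TS = 3.45 * 453
TS = 1563 MPa


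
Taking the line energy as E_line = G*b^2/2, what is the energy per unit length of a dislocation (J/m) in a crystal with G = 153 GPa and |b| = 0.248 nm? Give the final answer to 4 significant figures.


E = G*b^2/2
b = 0.248 nm = 2.48e-10 m
G = 153 GPa = 1.53e+11 Pa
E = 0.5 * 1.53e+11 * (2.48e-10)^2
E = 4.705e-09 J/m


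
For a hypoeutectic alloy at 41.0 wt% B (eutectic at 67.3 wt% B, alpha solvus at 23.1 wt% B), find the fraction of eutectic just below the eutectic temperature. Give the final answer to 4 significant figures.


f_primary = (C_e - C0) / (C_e - C_alpha_max)
f_primary = (67.3 - 41.0) / (67.3 - 23.1)
f_primary = 0.595023
f_eutectic = 1 - 0.595023 = 0.405


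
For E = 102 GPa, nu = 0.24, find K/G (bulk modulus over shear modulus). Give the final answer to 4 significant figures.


G = E / (2*(1+nu))
G = 102 / (2*(1+0.24)) = 41.129 GPa
K = E / (3*(1-2*nu))
K = 102 / (3*(1-2*0.24)) = 65.3846 GPa
K/G = 65.3846 / 41.129 = 1.59


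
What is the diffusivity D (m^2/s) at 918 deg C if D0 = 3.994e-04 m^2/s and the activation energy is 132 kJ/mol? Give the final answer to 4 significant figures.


D = D0 * exp(-Qd / (R*T))
T = 1191.15 K
D = 3.994e-04 * exp(-132e3 / (8.314 * 1191.15))
D = 6.497e-10 m^2/s


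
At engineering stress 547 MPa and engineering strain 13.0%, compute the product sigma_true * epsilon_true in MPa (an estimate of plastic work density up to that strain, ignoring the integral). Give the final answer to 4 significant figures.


sigma_true = sigma_eng * (1 + epsilon_eng)
sigma_true = 547 * (1 + 0.13) = 618.11 MPa
epsilon_true = ln(1 + epsilon_eng)
epsilon_true = ln(1 + 0.13) = 0.122218
sigma_true * epsilon_true = 618.11 * 0.122218 = 75.54 MPa


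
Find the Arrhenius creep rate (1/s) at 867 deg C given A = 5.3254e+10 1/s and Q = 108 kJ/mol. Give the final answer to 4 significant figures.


rate = A * exp(-Q / (R*T))
T = 867 + 273.15 = 1140.15 K
rate = 5.3254e+10 * exp(-108e3 / (8.314 * 1140.15))
rate = 600200 1/s


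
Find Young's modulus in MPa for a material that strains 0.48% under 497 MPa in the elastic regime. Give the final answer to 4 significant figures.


E = sigma / epsilon
epsilon = 0.48% = 4.8e-03
E = 497 / 4.8e-03
E = 103500 MPa


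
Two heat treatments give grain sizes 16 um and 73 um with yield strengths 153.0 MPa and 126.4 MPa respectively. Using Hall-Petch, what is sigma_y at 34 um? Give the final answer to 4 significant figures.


sigma_y = sigma0 + k / sqrt(d)
1/sqrt(d1) = 1/sqrt(1.6e-05) = 250;  1/sqrt(d2) = 117.041
k = (sigma1 - sigma2) / (1/sqrt(d1) - 1/sqrt(d2)) = (153.0 - 126.4) / (250 - 117.041) = 0.200062 MPa*m^0.5
sigma0 = sigma1 - k/sqrt(d1) = 153.0 - 0.200062*250 = 102.985 MPa
sigma_y(d3) = 102.985 + 0.200062 / sqrt(3.4e-05) = 137.3 MPa


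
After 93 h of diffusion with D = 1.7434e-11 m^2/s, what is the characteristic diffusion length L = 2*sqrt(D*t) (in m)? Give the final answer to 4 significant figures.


t = 93 hr = 334800 s
Diffusion length = 2*sqrt(D*t)
= 2*sqrt(1.7434e-11 * 334800)
= 4.832e-03 m


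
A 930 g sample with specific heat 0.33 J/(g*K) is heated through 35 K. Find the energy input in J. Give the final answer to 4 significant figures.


Q = m * cp * dT
Q = 930 * 0.33 * 35
Q = 10740 J


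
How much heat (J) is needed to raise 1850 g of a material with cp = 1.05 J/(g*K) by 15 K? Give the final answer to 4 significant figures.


Q = m * cp * dT
Q = 1850 * 1.05 * 15
Q = 29140 J


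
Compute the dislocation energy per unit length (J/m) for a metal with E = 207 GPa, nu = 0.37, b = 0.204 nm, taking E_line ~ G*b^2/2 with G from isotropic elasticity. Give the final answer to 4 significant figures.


Step 1: G = E / (2*(1+nu))
G = 207 / (2*(1+0.37)) = 75.5474 GPa = 7.55474e+10 Pa
Step 2: E_line = G*b^2/2
b = 0.204 nm = 2.04e-10 m
E_line = 0.5 * 7.55474e+10 * (2.04e-10)^2 = 1.572e-09 J/m


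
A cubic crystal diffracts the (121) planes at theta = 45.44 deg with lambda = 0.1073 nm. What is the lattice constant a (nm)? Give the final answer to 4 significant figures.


d = lambda / (2*sin(theta))
d = 0.1073 / (2*sin(45.44 deg))
d = 0.0752965 nm
a = d * sqrt(h^2+k^2+l^2) = 0.0752965 * sqrt(6)
a = 0.1844 nm


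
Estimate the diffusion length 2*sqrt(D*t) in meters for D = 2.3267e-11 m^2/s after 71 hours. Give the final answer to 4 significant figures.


t = 71 hr = 255600 s
Diffusion length = 2*sqrt(D*t)
= 2*sqrt(2.3267e-11 * 255600)
= 4.877e-03 m


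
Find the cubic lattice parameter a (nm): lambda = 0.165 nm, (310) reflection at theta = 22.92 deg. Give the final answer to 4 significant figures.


d = lambda / (2*sin(theta))
d = 0.165 / (2*sin(22.92 deg))
d = 0.21184 nm
a = d * sqrt(h^2+k^2+l^2) = 0.21184 * sqrt(10)
a = 0.6699 nm


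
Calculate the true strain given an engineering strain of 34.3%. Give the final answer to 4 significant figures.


epsilon_true = ln(1 + epsilon_eng)
epsilon_true = ln(1 + 0.343)
epsilon_true = 0.2949


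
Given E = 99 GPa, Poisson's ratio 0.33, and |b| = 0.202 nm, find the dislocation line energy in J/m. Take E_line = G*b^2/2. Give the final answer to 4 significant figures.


Step 1: G = E / (2*(1+nu))
G = 99 / (2*(1+0.33)) = 37.218 GPa = 3.7218e+10 Pa
Step 2: E_line = G*b^2/2
b = 0.202 nm = 2.02e-10 m
E_line = 0.5 * 3.7218e+10 * (2.02e-10)^2 = 7.593e-10 J/m


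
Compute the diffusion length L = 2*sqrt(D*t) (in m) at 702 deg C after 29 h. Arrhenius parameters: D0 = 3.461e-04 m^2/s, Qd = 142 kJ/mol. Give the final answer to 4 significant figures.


Step 1: D = D0 * exp(-Qd/(R*T))
T = 975.15 K
D = 3.461e-04 * exp(-142e3 / (8.314 * 975.15)) = 8.5623e-12 m^2/s
Step 2: L = 2*sqrt(D*t)
t = 29 h = 104400 s
L = 2*sqrt(8.5623e-12 * 104400) = 1.891e-03 m


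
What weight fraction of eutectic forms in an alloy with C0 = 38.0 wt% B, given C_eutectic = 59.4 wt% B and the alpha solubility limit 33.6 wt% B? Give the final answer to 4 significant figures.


f_primary = (C_e - C0) / (C_e - C_alpha_max)
f_primary = (59.4 - 38.0) / (59.4 - 33.6)
f_primary = 0.829457
f_eutectic = 1 - 0.829457 = 0.1705


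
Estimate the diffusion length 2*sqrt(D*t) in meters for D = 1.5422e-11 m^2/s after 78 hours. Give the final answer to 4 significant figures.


t = 78 hr = 280800 s
Diffusion length = 2*sqrt(D*t)
= 2*sqrt(1.5422e-11 * 280800)
= 4.162e-03 m


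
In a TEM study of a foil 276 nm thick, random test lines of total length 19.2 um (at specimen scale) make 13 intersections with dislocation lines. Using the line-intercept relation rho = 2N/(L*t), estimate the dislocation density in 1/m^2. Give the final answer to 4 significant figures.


rho = 2N / (L * t)
L = 19.2 um = 1.92e-05 m, t = 276 nm = 2.76e-07 m
rho = 2 * 13 / (1.92e-05 * 2.76e-07)
rho = 4.906e+12 1/m^2


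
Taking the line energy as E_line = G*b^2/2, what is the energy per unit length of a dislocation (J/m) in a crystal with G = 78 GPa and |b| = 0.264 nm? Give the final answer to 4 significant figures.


E = G*b^2/2
b = 0.264 nm = 2.64e-10 m
G = 78 GPa = 7.8e+10 Pa
E = 0.5 * 7.8e+10 * (2.64e-10)^2
E = 2.718e-09 J/m


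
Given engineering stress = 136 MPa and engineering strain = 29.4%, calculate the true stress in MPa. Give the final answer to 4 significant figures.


sigma_true = sigma_eng * (1 + epsilon_eng)
sigma_true = 136 * (1 + 0.294)
sigma_true = 176 MPa


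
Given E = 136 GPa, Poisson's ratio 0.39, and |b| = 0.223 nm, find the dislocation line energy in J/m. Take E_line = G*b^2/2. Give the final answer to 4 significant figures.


Step 1: G = E / (2*(1+nu))
G = 136 / (2*(1+0.39)) = 48.9209 GPa = 4.89209e+10 Pa
Step 2: E_line = G*b^2/2
b = 0.223 nm = 2.23e-10 m
E_line = 0.5 * 4.89209e+10 * (2.23e-10)^2 = 1.216e-09 J/m


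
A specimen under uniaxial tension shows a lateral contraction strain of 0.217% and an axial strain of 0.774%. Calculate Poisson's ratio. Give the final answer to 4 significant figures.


nu = -epsilon_lat / epsilon_axial
Lateral strain is contraction (negative), so using magnitudes:
nu = 0.217 / 0.774
nu = 0.2804


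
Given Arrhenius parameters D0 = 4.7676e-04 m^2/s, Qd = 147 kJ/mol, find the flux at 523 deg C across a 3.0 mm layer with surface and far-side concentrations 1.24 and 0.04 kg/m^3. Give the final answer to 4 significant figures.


Step 1: D = D0 * exp(-Qd/(R*T))
T = 523 + 273.15 = 796.15 K
D = 4.7676e-04 * exp(-147e3 / (8.314 * 796.15)) = 1.08e-13 m^2/s
Step 2: J = D * (C1 - C2) / dx
J = 1.08e-13 * (1.24 - 0.04) / 3e-03
J = 4.32e-11 kg/(m^2*s)


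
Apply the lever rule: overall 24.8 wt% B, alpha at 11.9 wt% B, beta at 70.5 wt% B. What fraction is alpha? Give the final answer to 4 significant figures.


f_alpha = (C_beta - C0) / (C_beta - C_alpha)
f_alpha = (70.5 - 24.8) / (70.5 - 11.9)
f_alpha = 0.7799


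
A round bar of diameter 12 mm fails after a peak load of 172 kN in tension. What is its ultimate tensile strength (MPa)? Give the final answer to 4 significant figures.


A0 = pi*(d/2)^2 = pi*(12/2)^2 = 113.097 mm^2
UTS = F_max / A0 = 172*1000 / 113.097
UTS = 1521 MPa


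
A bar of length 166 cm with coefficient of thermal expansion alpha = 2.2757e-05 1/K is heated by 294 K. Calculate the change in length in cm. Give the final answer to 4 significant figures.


dL = L0 * alpha * dT
dL = 166 * 2.2757e-05 * 294
dL = 1.111 cm


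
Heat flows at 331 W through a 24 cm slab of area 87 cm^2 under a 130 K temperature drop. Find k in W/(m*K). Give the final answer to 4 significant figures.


k = Q*L / (A*dT)
L = 0.24 m, A = 8.7e-03 m^2
k = 331 * 0.24 / (8.7e-03 * 130)
k = 70.24 W/(m*K)


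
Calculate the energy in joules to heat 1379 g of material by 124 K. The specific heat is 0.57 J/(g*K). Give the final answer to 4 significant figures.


Q = m * cp * dT
Q = 1379 * 0.57 * 124
Q = 97470 J


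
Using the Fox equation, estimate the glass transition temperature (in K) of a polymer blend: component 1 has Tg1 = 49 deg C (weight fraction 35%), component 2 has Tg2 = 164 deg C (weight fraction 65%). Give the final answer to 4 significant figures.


1/Tg = w1/Tg1 + w2/Tg2 (in Kelvin)
Tg1 = 322.15 K, Tg2 = 437.15 K
1/Tg = 0.35/322.15 + 0.65/437.15
Tg = 388.6 K


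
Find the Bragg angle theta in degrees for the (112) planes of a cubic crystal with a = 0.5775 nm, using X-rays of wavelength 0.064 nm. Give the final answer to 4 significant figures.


d = a / sqrt(h^2+k^2+l^2)
d = 0.5775 / sqrt(6) = 0.235763 nm
lambda = 2*d*sin(theta)  =>  sin(theta) = lambda / (2*d)
sin(theta) = 0.064 / (2 * 0.235763) = 0.135729
theta = 7.801 deg


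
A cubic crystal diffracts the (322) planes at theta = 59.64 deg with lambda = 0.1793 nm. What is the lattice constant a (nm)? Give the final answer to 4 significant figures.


d = lambda / (2*sin(theta))
d = 0.1793 / (2*sin(59.64 deg))
d = 0.103898 nm
a = d * sqrt(h^2+k^2+l^2) = 0.103898 * sqrt(17)
a = 0.4284 nm


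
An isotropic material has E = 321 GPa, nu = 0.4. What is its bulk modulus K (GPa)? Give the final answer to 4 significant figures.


K = E / (3*(1-2*nu))
K = 321 / (3*(1-2*0.4))
K = 535 GPa


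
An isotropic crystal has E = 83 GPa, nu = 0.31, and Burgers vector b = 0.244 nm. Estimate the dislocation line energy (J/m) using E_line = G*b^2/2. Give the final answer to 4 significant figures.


Step 1: G = E / (2*(1+nu))
G = 83 / (2*(1+0.31)) = 31.6794 GPa = 3.16794e+10 Pa
Step 2: E_line = G*b^2/2
b = 0.244 nm = 2.44e-10 m
E_line = 0.5 * 3.16794e+10 * (2.44e-10)^2 = 9.43e-10 J/m


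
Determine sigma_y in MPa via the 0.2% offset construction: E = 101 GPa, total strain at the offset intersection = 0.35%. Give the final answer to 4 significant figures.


Offset strain = 0.002
Elastic strain at yield = total_strain - offset = 3.5e-03 - 0.002 = 1.5e-03
sigma_y = E * elastic_strain = 101000 * 1.5e-03
sigma_y = 151.5 MPa


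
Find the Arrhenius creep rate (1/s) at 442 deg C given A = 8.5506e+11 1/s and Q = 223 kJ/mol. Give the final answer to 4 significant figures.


rate = A * exp(-Q / (R*T))
T = 442 + 273.15 = 715.15 K
rate = 8.5506e+11 * exp(-223e3 / (8.314 * 715.15))
rate = 4.4e-05 1/s


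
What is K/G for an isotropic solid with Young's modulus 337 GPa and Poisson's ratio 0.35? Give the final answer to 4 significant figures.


G = E / (2*(1+nu))
G = 337 / (2*(1+0.35)) = 124.815 GPa
K = E / (3*(1-2*nu))
K = 337 / (3*(1-2*0.35)) = 374.444 GPa
K/G = 374.444 / 124.815 = 3


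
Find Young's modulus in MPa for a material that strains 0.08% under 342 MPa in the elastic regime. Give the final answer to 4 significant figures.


E = sigma / epsilon
epsilon = 0.08% = 8e-04
E = 342 / 8e-04
E = 427500 MPa


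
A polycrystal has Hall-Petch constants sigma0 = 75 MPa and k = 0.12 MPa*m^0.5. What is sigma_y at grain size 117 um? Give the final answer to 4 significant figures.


sigma_y = sigma0 + k / sqrt(d)
d = 117 um = 1.17e-04 m
sigma_y = 75 + 0.12 / sqrt(1.17e-04)
sigma_y = 86.09 MPa


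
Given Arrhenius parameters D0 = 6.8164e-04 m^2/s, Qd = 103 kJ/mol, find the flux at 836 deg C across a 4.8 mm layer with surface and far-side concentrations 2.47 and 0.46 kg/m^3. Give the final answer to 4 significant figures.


Step 1: D = D0 * exp(-Qd/(R*T))
T = 836 + 273.15 = 1109.15 K
D = 6.8164e-04 * exp(-103e3 / (8.314 * 1109.15)) = 9.60876e-09 m^2/s
Step 2: J = D * (C1 - C2) / dx
J = 9.60876e-09 * (2.47 - 0.46) / 4.8e-03
J = 4.024e-06 kg/(m^2*s)


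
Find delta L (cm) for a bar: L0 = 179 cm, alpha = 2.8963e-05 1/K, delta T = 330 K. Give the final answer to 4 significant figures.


dL = L0 * alpha * dT
dL = 179 * 2.8963e-05 * 330
dL = 1.711 cm


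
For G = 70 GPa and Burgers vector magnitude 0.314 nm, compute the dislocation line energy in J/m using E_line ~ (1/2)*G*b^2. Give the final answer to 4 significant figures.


E = G*b^2/2
b = 0.314 nm = 3.14e-10 m
G = 70 GPa = 7e+10 Pa
E = 0.5 * 7e+10 * (3.14e-10)^2
E = 3.451e-09 J/m


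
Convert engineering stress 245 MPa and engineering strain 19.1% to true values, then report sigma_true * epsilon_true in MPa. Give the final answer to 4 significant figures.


sigma_true = sigma_eng * (1 + epsilon_eng)
sigma_true = 245 * (1 + 0.191) = 291.795 MPa
epsilon_true = ln(1 + epsilon_eng)
epsilon_true = ln(1 + 0.191) = 0.174793
sigma_true * epsilon_true = 291.795 * 0.174793 = 51 MPa


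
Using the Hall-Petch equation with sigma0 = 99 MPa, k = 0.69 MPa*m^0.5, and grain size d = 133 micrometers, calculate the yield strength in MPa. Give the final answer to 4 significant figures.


sigma_y = sigma0 + k / sqrt(d)
d = 133 um = 1.33e-04 m
sigma_y = 99 + 0.69 / sqrt(1.33e-04)
sigma_y = 158.8 MPa


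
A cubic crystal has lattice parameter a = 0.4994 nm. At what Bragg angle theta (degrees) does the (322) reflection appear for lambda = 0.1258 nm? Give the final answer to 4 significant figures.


d = a / sqrt(h^2+k^2+l^2)
d = 0.4994 / sqrt(17) = 0.121122 nm
lambda = 2*d*sin(theta)  =>  sin(theta) = lambda / (2*d)
sin(theta) = 0.1258 / (2 * 0.121122) = 0.51931
theta = 31.29 deg


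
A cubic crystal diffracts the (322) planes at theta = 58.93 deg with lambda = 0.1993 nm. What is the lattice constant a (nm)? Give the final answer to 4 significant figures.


d = lambda / (2*sin(theta))
d = 0.1993 / (2*sin(58.93 deg))
d = 0.116341 nm
a = d * sqrt(h^2+k^2+l^2) = 0.116341 * sqrt(17)
a = 0.4797 nm


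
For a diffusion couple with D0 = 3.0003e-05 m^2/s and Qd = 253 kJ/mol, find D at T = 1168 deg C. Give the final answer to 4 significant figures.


D = D0 * exp(-Qd / (R*T))
T = 1441.15 K
D = 3.0003e-05 * exp(-253e3 / (8.314 * 1441.15))
D = 2.027e-14 m^2/s


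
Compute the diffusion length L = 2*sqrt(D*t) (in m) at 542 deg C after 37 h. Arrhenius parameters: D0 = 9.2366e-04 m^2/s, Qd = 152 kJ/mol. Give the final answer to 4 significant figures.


Step 1: D = D0 * exp(-Qd/(R*T))
T = 815.15 K
D = 9.2366e-04 * exp(-152e3 / (8.314 * 815.15)) = 1.67893e-13 m^2/s
Step 2: L = 2*sqrt(D*t)
t = 37 h = 133200 s
L = 2*sqrt(1.67893e-13 * 133200) = 2.991e-04 m


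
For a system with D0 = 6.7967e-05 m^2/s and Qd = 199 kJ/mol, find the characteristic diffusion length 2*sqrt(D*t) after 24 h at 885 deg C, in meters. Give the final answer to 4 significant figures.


Step 1: D = D0 * exp(-Qd/(R*T))
T = 1158.15 K
D = 6.7967e-05 * exp(-199e3 / (8.314 * 1158.15)) = 7.18981e-14 m^2/s
Step 2: L = 2*sqrt(D*t)
t = 24 h = 86400 s
L = 2*sqrt(7.18981e-14 * 86400) = 1.576e-04 m


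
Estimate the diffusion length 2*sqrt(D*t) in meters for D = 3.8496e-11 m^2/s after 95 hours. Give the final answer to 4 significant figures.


t = 95 hr = 342000 s
Diffusion length = 2*sqrt(D*t)
= 2*sqrt(3.8496e-11 * 342000)
= 7.257e-03 m


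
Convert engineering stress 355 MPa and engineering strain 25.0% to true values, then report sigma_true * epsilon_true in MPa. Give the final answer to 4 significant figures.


sigma_true = sigma_eng * (1 + epsilon_eng)
sigma_true = 355 * (1 + 0.25) = 443.75 MPa
epsilon_true = ln(1 + epsilon_eng)
epsilon_true = ln(1 + 0.25) = 0.223144
sigma_true * epsilon_true = 443.75 * 0.223144 = 99.02 MPa


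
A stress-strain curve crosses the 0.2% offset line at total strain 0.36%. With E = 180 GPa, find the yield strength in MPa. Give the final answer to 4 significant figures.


Offset strain = 0.002
Elastic strain at yield = total_strain - offset = 3.6e-03 - 0.002 = 1.6e-03
sigma_y = E * elastic_strain = 180000 * 1.6e-03
sigma_y = 288 MPa


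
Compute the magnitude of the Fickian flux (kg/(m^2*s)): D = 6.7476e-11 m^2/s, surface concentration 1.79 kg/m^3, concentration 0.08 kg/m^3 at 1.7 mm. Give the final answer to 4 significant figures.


J = -D * (dC/dx) = D * (C1 - C2) / dx
J = 6.7476e-11 * (1.79 - 0.08) / 1.7e-03
J = 6.787e-08 kg/(m^2*s)


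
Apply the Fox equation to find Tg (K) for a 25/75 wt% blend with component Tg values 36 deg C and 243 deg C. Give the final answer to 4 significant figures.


1/Tg = w1/Tg1 + w2/Tg2 (in Kelvin)
Tg1 = 309.15 K, Tg2 = 516.15 K
1/Tg = 0.25/309.15 + 0.75/516.15
Tg = 442.1 K


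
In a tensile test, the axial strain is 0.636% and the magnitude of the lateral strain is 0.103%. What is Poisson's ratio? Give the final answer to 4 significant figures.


nu = -epsilon_lat / epsilon_axial
Lateral strain is contraction (negative), so using magnitudes:
nu = 0.103 / 0.636
nu = 0.1619


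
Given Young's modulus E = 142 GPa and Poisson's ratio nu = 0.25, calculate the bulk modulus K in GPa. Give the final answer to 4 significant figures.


K = E / (3*(1-2*nu))
K = 142 / (3*(1-2*0.25))
K = 94.67 GPa


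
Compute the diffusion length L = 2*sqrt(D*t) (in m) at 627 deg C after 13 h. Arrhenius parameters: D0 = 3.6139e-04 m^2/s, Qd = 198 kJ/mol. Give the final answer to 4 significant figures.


Step 1: D = D0 * exp(-Qd/(R*T))
T = 900.15 K
D = 3.6139e-04 * exp(-198e3 / (8.314 * 900.15)) = 1.16911e-15 m^2/s
Step 2: L = 2*sqrt(D*t)
t = 13 h = 46800 s
L = 2*sqrt(1.16911e-15 * 46800) = 1.479e-05 m


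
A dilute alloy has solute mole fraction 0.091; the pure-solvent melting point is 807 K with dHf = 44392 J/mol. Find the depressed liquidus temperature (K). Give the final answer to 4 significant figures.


dT = R*Tm^2*x / dHf
dT = 8.314 * 807^2 * 0.091 / 44392
dT = 11.0993 K
T_new = 807 - 11.0993 = 795.9 K


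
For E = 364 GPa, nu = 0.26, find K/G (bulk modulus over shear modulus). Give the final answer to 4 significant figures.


G = E / (2*(1+nu))
G = 364 / (2*(1+0.26)) = 144.444 GPa
K = E / (3*(1-2*nu))
K = 364 / (3*(1-2*0.26)) = 252.778 GPa
K/G = 252.778 / 144.444 = 1.75


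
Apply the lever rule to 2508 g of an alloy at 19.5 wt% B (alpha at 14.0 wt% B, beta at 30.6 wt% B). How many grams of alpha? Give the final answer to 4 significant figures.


f_alpha = (C_beta - C0) / (C_beta - C_alpha)
f_alpha = (30.6 - 19.5) / (30.6 - 14.0) = 0.668675
m_alpha = f_alpha * m_total = 0.668675 * 2508 = 1677 g


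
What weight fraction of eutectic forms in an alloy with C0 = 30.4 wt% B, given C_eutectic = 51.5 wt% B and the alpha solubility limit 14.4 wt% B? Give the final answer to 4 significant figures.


f_primary = (C_e - C0) / (C_e - C_alpha_max)
f_primary = (51.5 - 30.4) / (51.5 - 14.4)
f_primary = 0.568733
f_eutectic = 1 - 0.568733 = 0.4313


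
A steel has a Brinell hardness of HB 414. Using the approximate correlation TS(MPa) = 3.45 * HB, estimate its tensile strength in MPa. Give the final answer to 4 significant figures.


TS (MPa) = 3.45 * HB
TS = 3.45 * 414
TS = 1428 MPa


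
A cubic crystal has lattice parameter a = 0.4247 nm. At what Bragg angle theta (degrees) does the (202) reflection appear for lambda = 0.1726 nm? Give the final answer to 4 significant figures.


d = a / sqrt(h^2+k^2+l^2)
d = 0.4247 / sqrt(8) = 0.150154 nm
lambda = 2*d*sin(theta)  =>  sin(theta) = lambda / (2*d)
sin(theta) = 0.1726 / (2 * 0.150154) = 0.574743
theta = 35.08 deg


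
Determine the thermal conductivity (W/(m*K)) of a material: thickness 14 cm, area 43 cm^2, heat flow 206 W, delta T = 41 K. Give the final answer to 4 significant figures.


k = Q*L / (A*dT)
L = 0.14 m, A = 4.3e-03 m^2
k = 206 * 0.14 / (4.3e-03 * 41)
k = 163.6 W/(m*K)


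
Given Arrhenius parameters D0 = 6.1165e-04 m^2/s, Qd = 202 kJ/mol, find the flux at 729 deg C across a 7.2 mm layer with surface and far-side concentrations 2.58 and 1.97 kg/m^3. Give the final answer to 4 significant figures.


Step 1: D = D0 * exp(-Qd/(R*T))
T = 729 + 273.15 = 1002.15 K
D = 6.1165e-04 * exp(-202e3 / (8.314 * 1002.15)) = 1.80868e-14 m^2/s
Step 2: J = D * (C1 - C2) / dx
J = 1.80868e-14 * (2.58 - 1.97) / 7.2e-03
J = 1.532e-12 kg/(m^2*s)


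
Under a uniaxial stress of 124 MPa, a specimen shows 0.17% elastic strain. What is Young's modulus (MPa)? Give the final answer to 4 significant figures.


E = sigma / epsilon
epsilon = 0.17% = 1.7e-03
E = 124 / 1.7e-03
E = 72940 MPa


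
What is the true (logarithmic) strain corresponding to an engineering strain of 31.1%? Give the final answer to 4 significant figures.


epsilon_true = ln(1 + epsilon_eng)
epsilon_true = ln(1 + 0.311)
epsilon_true = 0.2708


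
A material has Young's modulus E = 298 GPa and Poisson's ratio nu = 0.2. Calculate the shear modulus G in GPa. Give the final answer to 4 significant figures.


G = E / (2*(1+nu))
G = 298 / (2*(1+0.2))
G = 124.2 GPa


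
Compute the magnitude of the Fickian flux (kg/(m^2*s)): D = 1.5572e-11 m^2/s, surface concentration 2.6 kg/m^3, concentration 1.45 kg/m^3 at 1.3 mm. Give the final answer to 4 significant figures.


J = -D * (dC/dx) = D * (C1 - C2) / dx
J = 1.5572e-11 * (2.6 - 1.45) / 1.3e-03
J = 1.378e-08 kg/(m^2*s)


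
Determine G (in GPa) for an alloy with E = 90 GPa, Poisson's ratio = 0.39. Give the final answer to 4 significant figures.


G = E / (2*(1+nu))
G = 90 / (2*(1+0.39))
G = 32.37 GPa


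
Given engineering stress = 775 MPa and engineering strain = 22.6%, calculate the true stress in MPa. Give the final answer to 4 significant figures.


sigma_true = sigma_eng * (1 + epsilon_eng)
sigma_true = 775 * (1 + 0.226)
sigma_true = 950.2 MPa


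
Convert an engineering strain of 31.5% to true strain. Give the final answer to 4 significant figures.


epsilon_true = ln(1 + epsilon_eng)
epsilon_true = ln(1 + 0.315)
epsilon_true = 0.2738


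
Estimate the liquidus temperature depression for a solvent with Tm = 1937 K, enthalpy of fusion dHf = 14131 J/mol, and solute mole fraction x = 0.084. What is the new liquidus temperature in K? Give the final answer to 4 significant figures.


dT = R*Tm^2*x / dHf
dT = 8.314 * 1937^2 * 0.084 / 14131
dT = 185.428 K
T_new = 1937 - 185.428 = 1752 K


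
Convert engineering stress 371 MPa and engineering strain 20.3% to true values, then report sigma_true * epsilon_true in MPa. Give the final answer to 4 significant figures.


sigma_true = sigma_eng * (1 + epsilon_eng)
sigma_true = 371 * (1 + 0.203) = 446.313 MPa
epsilon_true = ln(1 + epsilon_eng)
epsilon_true = ln(1 + 0.203) = 0.184818
sigma_true * epsilon_true = 446.313 * 0.184818 = 82.49 MPa


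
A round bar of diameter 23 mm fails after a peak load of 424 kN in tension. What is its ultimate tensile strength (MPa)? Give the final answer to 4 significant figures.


A0 = pi*(d/2)^2 = pi*(23/2)^2 = 415.476 mm^2
UTS = F_max / A0 = 424*1000 / 415.476
UTS = 1021 MPa


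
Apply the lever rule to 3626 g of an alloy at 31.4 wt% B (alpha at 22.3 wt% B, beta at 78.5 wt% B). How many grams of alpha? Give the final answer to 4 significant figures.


f_alpha = (C_beta - C0) / (C_beta - C_alpha)
f_alpha = (78.5 - 31.4) / (78.5 - 22.3) = 0.838078
m_alpha = f_alpha * m_total = 0.838078 * 3626 = 3039 g


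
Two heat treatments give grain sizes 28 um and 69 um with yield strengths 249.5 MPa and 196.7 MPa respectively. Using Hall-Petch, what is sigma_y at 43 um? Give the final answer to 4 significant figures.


sigma_y = sigma0 + k / sqrt(d)
1/sqrt(d1) = 1/sqrt(2.8e-05) = 188.982;  1/sqrt(d2) = 120.386
k = (sigma1 - sigma2) / (1/sqrt(d1) - 1/sqrt(d2)) = (249.5 - 196.7) / (188.982 - 120.386) = 0.76972 MPa*m^0.5
sigma0 = sigma1 - k/sqrt(d1) = 249.5 - 0.76972*188.982 = 104.037 MPa
sigma_y(d3) = 104.037 + 0.76972 / sqrt(4.3e-05) = 221.4 MPa


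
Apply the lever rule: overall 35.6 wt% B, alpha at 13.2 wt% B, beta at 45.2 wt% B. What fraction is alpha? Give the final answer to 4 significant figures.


f_alpha = (C_beta - C0) / (C_beta - C_alpha)
f_alpha = (45.2 - 35.6) / (45.2 - 13.2)
f_alpha = 0.3


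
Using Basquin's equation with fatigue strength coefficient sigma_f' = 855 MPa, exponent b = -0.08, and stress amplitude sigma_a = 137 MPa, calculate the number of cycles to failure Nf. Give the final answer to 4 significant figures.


sigma_a = sigma_f' * (2*Nf)^b
2*Nf = (sigma_a / sigma_f')^(1/b)
2*Nf = (137 / 855)^(1/-0.08)
2*Nf = 8.72106e+09
Nf = 4.361e+09 cycles


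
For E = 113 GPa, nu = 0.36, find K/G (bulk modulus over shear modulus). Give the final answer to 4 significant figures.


G = E / (2*(1+nu))
G = 113 / (2*(1+0.36)) = 41.5441 GPa
K = E / (3*(1-2*nu))
K = 113 / (3*(1-2*0.36)) = 134.524 GPa
K/G = 134.524 / 41.5441 = 3.238


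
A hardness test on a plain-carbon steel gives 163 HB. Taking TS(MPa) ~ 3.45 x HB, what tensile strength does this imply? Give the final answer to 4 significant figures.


TS (MPa) = 3.45 * HB
TS = 3.45 * 163
TS = 562.4 MPa


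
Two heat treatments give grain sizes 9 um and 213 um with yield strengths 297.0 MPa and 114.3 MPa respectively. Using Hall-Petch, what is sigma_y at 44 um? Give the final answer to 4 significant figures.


sigma_y = sigma0 + k / sqrt(d)
1/sqrt(d1) = 1/sqrt(9e-06) = 333.333;  1/sqrt(d2) = 68.5189
k = (sigma1 - sigma2) / (1/sqrt(d1) - 1/sqrt(d2)) = (297.0 - 114.3) / (333.333 - 68.5189) = 0.689917 MPa*m^0.5
sigma0 = sigma1 - k/sqrt(d1) = 297.0 - 0.689917*333.333 = 67.0277 MPa
sigma_y(d3) = 67.0277 + 0.689917 / sqrt(4.4e-05) = 171 MPa


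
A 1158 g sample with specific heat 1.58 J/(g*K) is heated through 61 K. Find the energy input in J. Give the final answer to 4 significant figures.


Q = m * cp * dT
Q = 1158 * 1.58 * 61
Q = 111600 J


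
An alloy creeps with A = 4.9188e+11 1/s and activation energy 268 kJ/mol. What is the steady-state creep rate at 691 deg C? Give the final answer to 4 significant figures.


rate = A * exp(-Q / (R*T))
T = 691 + 273.15 = 964.15 K
rate = 4.9188e+11 * exp(-268e3 / (8.314 * 964.15))
rate = 1.486e-03 1/s


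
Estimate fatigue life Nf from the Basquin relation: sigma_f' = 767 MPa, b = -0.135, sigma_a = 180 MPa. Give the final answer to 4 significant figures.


sigma_a = sigma_f' * (2*Nf)^b
2*Nf = (sigma_a / sigma_f')^(1/b)
2*Nf = (180 / 767)^(1/-0.135)
2*Nf = 46039.7
Nf = 23020 cycles


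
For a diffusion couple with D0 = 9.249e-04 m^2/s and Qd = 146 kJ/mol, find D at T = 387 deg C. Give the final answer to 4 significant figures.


D = D0 * exp(-Qd / (R*T))
T = 660.15 K
D = 9.249e-04 * exp(-146e3 / (8.314 * 660.15))
D = 2.59e-15 m^2/s


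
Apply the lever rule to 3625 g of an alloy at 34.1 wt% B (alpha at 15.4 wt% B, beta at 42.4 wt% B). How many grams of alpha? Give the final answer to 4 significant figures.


f_alpha = (C_beta - C0) / (C_beta - C_alpha)
f_alpha = (42.4 - 34.1) / (42.4 - 15.4) = 0.307407
m_alpha = f_alpha * m_total = 0.307407 * 3625 = 1114 g


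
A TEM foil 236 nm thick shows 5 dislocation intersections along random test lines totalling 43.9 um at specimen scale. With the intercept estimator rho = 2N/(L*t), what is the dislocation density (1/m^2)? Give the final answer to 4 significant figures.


rho = 2N / (L * t)
L = 43.9 um = 4.39e-05 m, t = 236 nm = 2.36e-07 m
rho = 2 * 5 / (4.39e-05 * 2.36e-07)
rho = 9.652e+11 1/m^2


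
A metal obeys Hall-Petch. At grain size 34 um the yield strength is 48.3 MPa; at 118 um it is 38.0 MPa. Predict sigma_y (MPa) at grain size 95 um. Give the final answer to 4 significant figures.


sigma_y = sigma0 + k / sqrt(d)
1/sqrt(d1) = 1/sqrt(3.4e-05) = 171.499;  1/sqrt(d2) = 92.0575
k = (sigma1 - sigma2) / (1/sqrt(d1) - 1/sqrt(d2)) = (48.3 - 38.0) / (171.499 - 92.0575) = 0.129656 MPa*m^0.5
sigma0 = sigma1 - k/sqrt(d1) = 48.3 - 0.129656*171.499 = 26.0642 MPa
sigma_y(d3) = 26.0642 + 0.129656 / sqrt(9.5e-05) = 39.37 MPa


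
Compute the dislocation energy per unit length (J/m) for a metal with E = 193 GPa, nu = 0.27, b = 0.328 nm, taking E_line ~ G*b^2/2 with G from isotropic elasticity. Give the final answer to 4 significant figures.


Step 1: G = E / (2*(1+nu))
G = 193 / (2*(1+0.27)) = 75.9843 GPa = 7.59843e+10 Pa
Step 2: E_line = G*b^2/2
b = 0.328 nm = 3.28e-10 m
E_line = 0.5 * 7.59843e+10 * (3.28e-10)^2 = 4.087e-09 J/m


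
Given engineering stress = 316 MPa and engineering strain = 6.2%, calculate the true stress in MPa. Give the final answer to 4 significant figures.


sigma_true = sigma_eng * (1 + epsilon_eng)
sigma_true = 316 * (1 + 0.062)
sigma_true = 335.6 MPa


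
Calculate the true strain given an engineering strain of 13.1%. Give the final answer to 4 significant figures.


epsilon_true = ln(1 + epsilon_eng)
epsilon_true = ln(1 + 0.131)
epsilon_true = 0.1231


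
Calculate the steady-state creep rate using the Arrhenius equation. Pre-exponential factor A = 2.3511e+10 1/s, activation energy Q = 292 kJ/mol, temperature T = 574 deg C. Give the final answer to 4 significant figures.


rate = A * exp(-Q / (R*T))
T = 574 + 273.15 = 847.15 K
rate = 2.3511e+10 * exp(-292e3 / (8.314 * 847.15))
rate = 2.323e-08 1/s


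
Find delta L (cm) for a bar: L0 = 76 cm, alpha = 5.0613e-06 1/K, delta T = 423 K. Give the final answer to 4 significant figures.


dL = L0 * alpha * dT
dL = 76 * 5.0613e-06 * 423
dL = 0.1627 cm


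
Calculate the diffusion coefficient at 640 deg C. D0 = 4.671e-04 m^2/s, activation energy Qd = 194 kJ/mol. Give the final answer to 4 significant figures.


D = D0 * exp(-Qd / (R*T))
T = 913.15 K
D = 4.671e-04 * exp(-194e3 / (8.314 * 913.15))
D = 3.73e-15 m^2/s


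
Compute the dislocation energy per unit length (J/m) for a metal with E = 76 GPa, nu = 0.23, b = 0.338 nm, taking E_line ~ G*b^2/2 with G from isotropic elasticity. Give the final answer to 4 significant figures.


Step 1: G = E / (2*(1+nu))
G = 76 / (2*(1+0.23)) = 30.8943 GPa = 3.08943e+10 Pa
Step 2: E_line = G*b^2/2
b = 0.338 nm = 3.38e-10 m
E_line = 0.5 * 3.08943e+10 * (3.38e-10)^2 = 1.765e-09 J/m


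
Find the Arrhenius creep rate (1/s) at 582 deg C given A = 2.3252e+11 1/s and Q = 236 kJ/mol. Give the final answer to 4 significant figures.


rate = A * exp(-Q / (R*T))
T = 582 + 273.15 = 855.15 K
rate = 2.3252e+11 * exp(-236e3 / (8.314 * 855.15))
rate = 8.922e-04 1/s


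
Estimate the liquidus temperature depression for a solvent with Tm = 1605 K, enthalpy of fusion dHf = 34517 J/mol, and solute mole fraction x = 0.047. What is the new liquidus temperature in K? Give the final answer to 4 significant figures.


dT = R*Tm^2*x / dHf
dT = 8.314 * 1605^2 * 0.047 / 34517
dT = 29.1625 K
T_new = 1605 - 29.1625 = 1576 K


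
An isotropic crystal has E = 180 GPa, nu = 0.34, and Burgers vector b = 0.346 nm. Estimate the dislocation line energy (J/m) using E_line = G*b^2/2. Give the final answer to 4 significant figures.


Step 1: G = E / (2*(1+nu))
G = 180 / (2*(1+0.34)) = 67.1642 GPa = 6.71642e+10 Pa
Step 2: E_line = G*b^2/2
b = 0.346 nm = 3.46e-10 m
E_line = 0.5 * 6.71642e+10 * (3.46e-10)^2 = 4.02e-09 J/m


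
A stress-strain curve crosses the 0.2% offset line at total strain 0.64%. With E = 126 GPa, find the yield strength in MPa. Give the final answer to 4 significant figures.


Offset strain = 0.002
Elastic strain at yield = total_strain - offset = 6.4e-03 - 0.002 = 4.4e-03
sigma_y = E * elastic_strain = 126000 * 4.4e-03
sigma_y = 554.4 MPa


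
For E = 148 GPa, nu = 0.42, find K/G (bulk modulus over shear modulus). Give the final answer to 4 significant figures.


G = E / (2*(1+nu))
G = 148 / (2*(1+0.42)) = 52.1127 GPa
K = E / (3*(1-2*nu))
K = 148 / (3*(1-2*0.42)) = 308.333 GPa
K/G = 308.333 / 52.1127 = 5.917


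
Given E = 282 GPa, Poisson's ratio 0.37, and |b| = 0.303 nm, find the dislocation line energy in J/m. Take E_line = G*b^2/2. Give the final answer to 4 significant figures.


Step 1: G = E / (2*(1+nu))
G = 282 / (2*(1+0.37)) = 102.92 GPa = 1.0292e+11 Pa
Step 2: E_line = G*b^2/2
b = 0.303 nm = 3.03e-10 m
E_line = 0.5 * 1.0292e+11 * (3.03e-10)^2 = 4.724e-09 J/m


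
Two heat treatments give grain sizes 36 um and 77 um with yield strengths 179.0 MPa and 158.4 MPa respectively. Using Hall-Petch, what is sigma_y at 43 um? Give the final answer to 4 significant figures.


sigma_y = sigma0 + k / sqrt(d)
1/sqrt(d1) = 1/sqrt(3.6e-05) = 166.667;  1/sqrt(d2) = 113.961
k = (sigma1 - sigma2) / (1/sqrt(d1) - 1/sqrt(d2)) = (179.0 - 158.4) / (166.667 - 113.961) = 0.390847 MPa*m^0.5
sigma0 = sigma1 - k/sqrt(d1) = 179.0 - 0.390847*166.667 = 113.859 MPa
sigma_y(d3) = 113.859 + 0.390847 / sqrt(4.3e-05) = 173.5 MPa


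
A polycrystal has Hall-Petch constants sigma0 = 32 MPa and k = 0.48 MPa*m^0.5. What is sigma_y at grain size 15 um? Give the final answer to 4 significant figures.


sigma_y = sigma0 + k / sqrt(d)
d = 15 um = 1.5e-05 m
sigma_y = 32 + 0.48 / sqrt(1.5e-05)
sigma_y = 155.9 MPa


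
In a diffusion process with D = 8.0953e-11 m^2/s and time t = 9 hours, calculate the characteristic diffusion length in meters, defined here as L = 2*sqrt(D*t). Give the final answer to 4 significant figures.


t = 9 hr = 32400 s
Diffusion length = 2*sqrt(D*t)
= 2*sqrt(8.0953e-11 * 32400)
= 3.239e-03 m


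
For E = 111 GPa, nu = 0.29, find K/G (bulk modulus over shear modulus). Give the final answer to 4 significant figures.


G = E / (2*(1+nu))
G = 111 / (2*(1+0.29)) = 43.0233 GPa
K = E / (3*(1-2*nu))
K = 111 / (3*(1-2*0.29)) = 88.0952 GPa
K/G = 88.0952 / 43.0233 = 2.048


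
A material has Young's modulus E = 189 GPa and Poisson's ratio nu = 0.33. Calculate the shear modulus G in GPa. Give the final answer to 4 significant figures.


G = E / (2*(1+nu))
G = 189 / (2*(1+0.33))
G = 71.05 GPa


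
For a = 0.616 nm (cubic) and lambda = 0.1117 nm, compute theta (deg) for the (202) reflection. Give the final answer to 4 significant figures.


d = a / sqrt(h^2+k^2+l^2)
d = 0.616 / sqrt(8) = 0.217789 nm
lambda = 2*d*sin(theta)  =>  sin(theta) = lambda / (2*d)
sin(theta) = 0.1117 / (2 * 0.217789) = 0.256441
theta = 14.86 deg


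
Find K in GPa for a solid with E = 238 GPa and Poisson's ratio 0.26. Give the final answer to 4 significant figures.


K = E / (3*(1-2*nu))
K = 238 / (3*(1-2*0.26))
K = 165.3 GPa


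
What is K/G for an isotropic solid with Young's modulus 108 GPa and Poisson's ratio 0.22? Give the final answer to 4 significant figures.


G = E / (2*(1+nu))
G = 108 / (2*(1+0.22)) = 44.2623 GPa
K = E / (3*(1-2*nu))
K = 108 / (3*(1-2*0.22)) = 64.2857 GPa
K/G = 64.2857 / 44.2623 = 1.452


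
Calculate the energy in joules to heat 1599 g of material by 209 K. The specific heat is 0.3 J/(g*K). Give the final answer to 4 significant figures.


Q = m * cp * dT
Q = 1599 * 0.3 * 209
Q = 100300 J


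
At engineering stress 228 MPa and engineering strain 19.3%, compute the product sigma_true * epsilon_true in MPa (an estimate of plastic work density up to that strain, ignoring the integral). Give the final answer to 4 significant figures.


sigma_true = sigma_eng * (1 + epsilon_eng)
sigma_true = 228 * (1 + 0.193) = 272.004 MPa
epsilon_true = ln(1 + epsilon_eng)
epsilon_true = ln(1 + 0.193) = 0.176471
sigma_true * epsilon_true = 272.004 * 0.176471 = 48 MPa


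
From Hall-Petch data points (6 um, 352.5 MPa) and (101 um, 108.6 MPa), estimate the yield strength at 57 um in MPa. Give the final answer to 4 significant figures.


sigma_y = sigma0 + k / sqrt(d)
1/sqrt(d1) = 1/sqrt(6e-06) = 408.248;  1/sqrt(d2) = 99.5037
k = (sigma1 - sigma2) / (1/sqrt(d1) - 1/sqrt(d2)) = (352.5 - 108.6) / (408.248 - 99.5037) = 0.789973 MPa*m^0.5
sigma0 = sigma1 - k/sqrt(d1) = 352.5 - 0.789973*408.248 = 29.9947 MPa
sigma_y(d3) = 29.9947 + 0.789973 / sqrt(5.7e-05) = 134.6 MPa


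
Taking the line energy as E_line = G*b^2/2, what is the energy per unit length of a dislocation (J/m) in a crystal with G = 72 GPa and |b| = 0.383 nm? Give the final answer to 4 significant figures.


E = G*b^2/2
b = 0.383 nm = 3.83e-10 m
G = 72 GPa = 7.2e+10 Pa
E = 0.5 * 7.2e+10 * (3.83e-10)^2
E = 5.281e-09 J/m


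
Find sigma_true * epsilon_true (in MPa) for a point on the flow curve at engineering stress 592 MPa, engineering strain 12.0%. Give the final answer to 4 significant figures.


sigma_true = sigma_eng * (1 + epsilon_eng)
sigma_true = 592 * (1 + 0.12) = 663.04 MPa
epsilon_true = ln(1 + epsilon_eng)
epsilon_true = ln(1 + 0.12) = 0.113329
sigma_true * epsilon_true = 663.04 * 0.113329 = 75.14 MPa
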